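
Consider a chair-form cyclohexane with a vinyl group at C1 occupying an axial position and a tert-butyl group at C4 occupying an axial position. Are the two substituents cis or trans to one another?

trans

C1 and C4 have opposite parity, so their axial bonds point in opposite directions.
With opposite-parity carbons, two substituents on the same face are one axial and one equatorial; opposite faces give both axial or both equatorial.
Here the groups are axial/axial → opposite face → trans.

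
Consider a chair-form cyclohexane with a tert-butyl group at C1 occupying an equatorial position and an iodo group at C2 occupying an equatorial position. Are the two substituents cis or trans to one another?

trans

C1 and C2 have opposite parity, so their axial bonds point in opposite directions.
With opposite-parity carbons, two substituents on the same face are one axial and one equatorial; opposite faces give both axial or both equatorial.
Here the groups are equatorial/equatorial → opposite face → trans.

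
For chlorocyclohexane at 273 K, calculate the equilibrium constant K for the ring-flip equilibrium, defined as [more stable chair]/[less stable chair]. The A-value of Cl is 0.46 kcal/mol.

K ≈ 2.33

One chair has the chloro group axial (E = 0.46 kcal/mol) and the other has it equatorial (E = 0).
ΔG = 0.46 kcal/mol between the two chairs.
K = exp(ΔG/RT) with R = 1.987×10⁻³ kcal mol⁻¹ K⁻¹ and T = 273 K gives K ≈ 2.33.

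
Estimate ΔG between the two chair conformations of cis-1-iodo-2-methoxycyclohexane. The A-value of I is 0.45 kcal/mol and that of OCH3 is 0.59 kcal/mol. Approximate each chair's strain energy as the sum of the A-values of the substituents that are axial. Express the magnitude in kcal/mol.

0.14 kcal/mol

C1 and C2 have opposite parity, so for the cis isomer the two substituents are one axial and one equatorial in each chair.
Chair I (iodo axial, methoxy equatorial): E = 0.45 kcal/mol.
Chair II (iodo equatorial, methoxy axial): E = 0.59 kcal/mol.
ΔE = 0.59 − 0.45 = 0.14 kcal/mol; chair I is more stable.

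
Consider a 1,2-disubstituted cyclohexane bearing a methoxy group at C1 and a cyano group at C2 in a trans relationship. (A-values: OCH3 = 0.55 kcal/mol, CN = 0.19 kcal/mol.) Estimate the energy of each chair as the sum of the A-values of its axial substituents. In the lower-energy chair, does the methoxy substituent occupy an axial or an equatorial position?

C1 and C2 have opposite parity, so for the trans isomer the two substituents are e,e in one chair and a,a in the other.
Chair I (methoxy axial, cyano axial): E = 0.74 kcal/mol.
Chair II (methoxy equatorial, cyano equatorial): E = 0.00 kcal/mol.
Chair II is the more stable (lower-energy) conformer, and in that chair the methoxy group is equatorial.

equatorial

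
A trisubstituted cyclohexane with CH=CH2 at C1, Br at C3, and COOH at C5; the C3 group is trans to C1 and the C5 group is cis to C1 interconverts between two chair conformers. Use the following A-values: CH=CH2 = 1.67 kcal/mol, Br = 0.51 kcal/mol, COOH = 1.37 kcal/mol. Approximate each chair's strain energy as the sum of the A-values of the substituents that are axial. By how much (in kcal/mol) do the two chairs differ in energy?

2.53 kcal/mol

Chair I (vinyl axial, bromo equatorial, carboxyl axial): E = 3.04 kcal/mol.
Chair II (vinyl equatorial, bromo axial, carboxyl equatorial): E = 0.51 kcal/mol.
ΔE = 3.04 − 0.51 = 2.53 kcal/mol; chair II is more stable.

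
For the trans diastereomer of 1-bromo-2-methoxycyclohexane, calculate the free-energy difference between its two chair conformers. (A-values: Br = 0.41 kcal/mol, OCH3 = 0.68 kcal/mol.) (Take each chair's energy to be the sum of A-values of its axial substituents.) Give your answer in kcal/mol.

C1 and C2 have opposite parity, so for the trans isomer the two substituents are e,e in one chair and a,a in the other.
Chair I (bromo axial, methoxy axial): E = 1.09 kcal/mol.
Chair II (bromo equatorial, methoxy equatorial): E = 0.00 kcal/mol.
ΔE = 1.09 − 0.00 = 1.09 kcal/mol; chair II is more stable.

1.09 kcal/mol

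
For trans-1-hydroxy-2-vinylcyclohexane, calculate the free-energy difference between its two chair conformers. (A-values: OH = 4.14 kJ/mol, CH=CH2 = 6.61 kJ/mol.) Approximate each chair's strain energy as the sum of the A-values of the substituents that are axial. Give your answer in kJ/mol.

C1 and C2 have opposite parity, so for the trans isomer the two substituents are e,e in one chair and a,a in the other.
Chair I (hydroxyl axial, vinyl axial): E = 10.75 kJ/mol.
Chair II (hydroxyl equatorial, vinyl equatorial): E = 0.00 kJ/mol.
ΔE = 10.75 − 0.00 = 10.75 kJ/mol; chair II is more stable.

10.75 kJ/mol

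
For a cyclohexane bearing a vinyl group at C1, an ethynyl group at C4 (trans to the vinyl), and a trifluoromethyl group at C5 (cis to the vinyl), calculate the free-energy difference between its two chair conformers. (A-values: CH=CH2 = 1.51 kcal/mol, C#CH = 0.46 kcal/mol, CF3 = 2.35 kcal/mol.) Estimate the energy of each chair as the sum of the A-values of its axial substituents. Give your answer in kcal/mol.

Chair I (vinyl axial, ethynyl axial, trifluoromethyl axial): E = 4.32 kcal/mol.
Chair II (vinyl equatorial, ethynyl equatorial, trifluoromethyl equatorial): E = 0.00 kcal/mol.
ΔE = 4.32 − 0.00 = 4.32 kcal/mol; chair II is more stable.

4.32 kcal/mol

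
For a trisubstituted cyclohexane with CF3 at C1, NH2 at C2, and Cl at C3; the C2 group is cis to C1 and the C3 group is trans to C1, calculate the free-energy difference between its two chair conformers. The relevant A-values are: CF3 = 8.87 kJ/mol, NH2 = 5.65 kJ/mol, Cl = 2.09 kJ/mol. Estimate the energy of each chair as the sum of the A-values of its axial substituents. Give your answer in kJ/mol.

1.13 kJ/mol

Chair I (trifluoromethyl axial, amino equatorial, chloro equatorial): E = 8.87 kJ/mol.
Chair II (trifluoromethyl equatorial, amino axial, chloro axial): E = 7.74 kJ/mol.
ΔE = 8.87 − 7.74 = 1.13 kJ/mol; chair II is more stable.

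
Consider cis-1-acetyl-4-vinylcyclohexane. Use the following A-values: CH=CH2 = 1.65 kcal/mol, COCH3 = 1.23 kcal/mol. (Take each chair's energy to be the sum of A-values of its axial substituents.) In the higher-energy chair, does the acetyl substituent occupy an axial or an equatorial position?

equatorial

C1 and C4 have opposite parity, so for the cis isomer the two substituents are one axial and one equatorial in each chair.
Chair I (vinyl axial, acetyl equatorial): E = 1.65 kcal/mol.
Chair II (vinyl equatorial, acetyl axial): E = 1.23 kcal/mol.
Chair I is the less stable (higher-energy) conformer, and in that chair the acetyl group is equatorial.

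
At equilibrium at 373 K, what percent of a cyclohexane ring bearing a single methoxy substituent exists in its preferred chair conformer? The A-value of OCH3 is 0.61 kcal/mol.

69.5%

One chair has the methoxy group axial (E = 0.61 kcal/mol) and the other has it equatorial (E = 0).
ΔG = 0.61 kcal/mol between the two chairs.
K = exp(ΔG/RT) with R = 1.987×10⁻³ kcal mol⁻¹ K⁻¹ and T = 373 K gives K ≈ 2.28.
Fraction in the lower-energy chair = K/(K+1) = 69.5%.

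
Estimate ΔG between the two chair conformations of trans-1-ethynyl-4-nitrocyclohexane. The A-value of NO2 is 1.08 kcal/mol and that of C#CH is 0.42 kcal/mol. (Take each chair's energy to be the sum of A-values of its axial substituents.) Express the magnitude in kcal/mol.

1.50 kcal/mol

C1 and C4 have opposite parity, so for the trans isomer the two substituents are e,e in one chair and a,a in the other.
Chair I (nitro axial, ethynyl axial): E = 1.50 kcal/mol.
Chair II (nitro equatorial, ethynyl equatorial): E = 0.00 kcal/mol.
ΔE = 1.50 − 0.00 = 1.50 kcal/mol; chair II is more stable.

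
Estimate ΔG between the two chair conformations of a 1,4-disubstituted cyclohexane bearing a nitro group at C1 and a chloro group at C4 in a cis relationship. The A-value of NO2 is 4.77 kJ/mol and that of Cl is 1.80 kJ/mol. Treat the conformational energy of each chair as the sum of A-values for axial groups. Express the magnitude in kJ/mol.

2.97 kJ/mol

C1 and C4 have opposite parity, so for the cis isomer the two substituents are one axial and one equatorial in each chair.
Chair I (nitro axial, chloro equatorial): E = 4.77 kJ/mol.
Chair II (nitro equatorial, chloro axial): E = 1.80 kJ/mol.
ΔE = 4.77 − 1.80 = 2.97 kJ/mol; chair II is more stable.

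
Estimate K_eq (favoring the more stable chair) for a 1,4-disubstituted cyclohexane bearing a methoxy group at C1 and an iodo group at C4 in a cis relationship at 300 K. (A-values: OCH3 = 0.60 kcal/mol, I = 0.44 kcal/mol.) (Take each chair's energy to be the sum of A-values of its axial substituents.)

C1 and C4 have opposite parity, so for the cis isomer the two substituents are one axial and one equatorial in each chair.
Chair I (methoxy axial, iodo equatorial): E = 0.60 kcal/mol; chair II (methoxy equatorial, iodo axial): E = 0.44 kcal/mol.
ΔG = 0.16 kcal/mol between the two chairs.
K = exp(ΔG/RT) with R = 1.987×10⁻³ kcal mol⁻¹ K⁻¹ and T = 300 K gives K ≈ 1.31.

K ≈ 1.31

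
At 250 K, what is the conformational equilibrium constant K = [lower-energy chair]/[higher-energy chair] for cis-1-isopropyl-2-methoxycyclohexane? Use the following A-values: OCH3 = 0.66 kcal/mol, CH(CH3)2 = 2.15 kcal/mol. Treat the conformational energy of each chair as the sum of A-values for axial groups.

K ≈ 20.1

C1 and C2 have opposite parity, so for the cis isomer the two substituents are one axial and one equatorial in each chair.
Chair I (methoxy axial, isopropyl equatorial): E = 0.66 kcal/mol; chair II (methoxy equatorial, isopropyl axial): E = 2.15 kcal/mol.
ΔG = 1.49 kcal/mol between the two chairs.
K = exp(ΔG/RT) with R = 1.987×10⁻³ kcal mol⁻¹ K⁻¹ and T = 250 K gives K ≈ 20.1.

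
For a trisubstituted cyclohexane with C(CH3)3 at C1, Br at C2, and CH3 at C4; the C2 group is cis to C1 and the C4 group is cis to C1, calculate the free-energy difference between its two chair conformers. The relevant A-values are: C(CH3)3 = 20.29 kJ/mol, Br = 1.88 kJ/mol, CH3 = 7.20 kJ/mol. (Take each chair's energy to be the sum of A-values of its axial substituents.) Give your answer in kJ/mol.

11.21 kJ/mol

Chair I (tert-butyl axial, bromo equatorial, methyl equatorial): E = 20.29 kJ/mol.
Chair II (tert-butyl equatorial, bromo axial, methyl axial): E = 9.08 kJ/mol.
ΔE = 20.29 − 9.08 = 11.21 kJ/mol; chair II is more stable.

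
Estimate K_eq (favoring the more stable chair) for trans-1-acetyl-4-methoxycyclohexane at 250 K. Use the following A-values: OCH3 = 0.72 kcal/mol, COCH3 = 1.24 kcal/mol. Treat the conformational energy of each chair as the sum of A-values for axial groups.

K ≈ 51.7

C1 and C4 have opposite parity, so for the trans isomer the two substituents are e,e in one chair and a,a in the other.
Chair I (methoxy axial, acetyl axial): E = 1.96 kcal/mol; chair II (methoxy equatorial, acetyl equatorial): E = 0.00 kcal/mol.
ΔG = 1.96 kcal/mol between the two chairs.
K = exp(ΔG/RT) with R = 1.987×10⁻³ kcal mol⁻¹ K⁻¹ and T = 250 K gives K ≈ 51.7.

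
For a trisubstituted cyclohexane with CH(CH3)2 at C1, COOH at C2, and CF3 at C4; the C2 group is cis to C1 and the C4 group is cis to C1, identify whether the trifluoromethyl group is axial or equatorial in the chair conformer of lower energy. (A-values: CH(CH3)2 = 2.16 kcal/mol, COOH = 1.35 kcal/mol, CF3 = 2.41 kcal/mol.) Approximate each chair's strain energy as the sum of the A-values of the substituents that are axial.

equatorial

Chair I (isopropyl axial, carboxyl equatorial, trifluoromethyl equatorial): E = 2.16 kcal/mol.
Chair II (isopropyl equatorial, carboxyl axial, trifluoromethyl axial): E = 3.76 kcal/mol.
Chair I is the more stable (lower-energy) conformer, and in that chair the trifluoromethyl group is equatorial.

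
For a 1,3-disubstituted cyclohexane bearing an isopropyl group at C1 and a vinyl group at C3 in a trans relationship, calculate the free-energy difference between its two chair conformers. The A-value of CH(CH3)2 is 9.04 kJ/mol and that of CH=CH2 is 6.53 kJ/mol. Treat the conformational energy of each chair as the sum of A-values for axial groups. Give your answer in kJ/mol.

C1 and C3 have the same parity, so for the trans isomer the two substituents are one axial and one equatorial in each chair.
Chair I (isopropyl axial, vinyl equatorial): E = 9.04 kJ/mol.
Chair II (isopropyl equatorial, vinyl axial): E = 6.53 kJ/mol.
ΔE = 9.04 − 6.53 = 2.51 kJ/mol; chair II is more stable.

2.51 kJ/mol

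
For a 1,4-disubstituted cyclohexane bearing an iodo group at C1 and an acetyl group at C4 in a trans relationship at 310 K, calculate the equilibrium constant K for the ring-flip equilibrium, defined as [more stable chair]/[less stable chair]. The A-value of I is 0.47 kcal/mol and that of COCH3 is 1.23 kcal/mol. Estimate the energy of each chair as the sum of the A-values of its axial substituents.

K ≈ 15.8

C1 and C4 have opposite parity, so for the trans isomer the two substituents are e,e in one chair and a,a in the other.
Chair I (iodo axial, acetyl axial): E = 1.70 kcal/mol; chair II (iodo equatorial, acetyl equatorial): E = 0.00 kcal/mol.
ΔG = 1.70 kcal/mol between the two chairs.
K = exp(ΔG/RT) with R = 1.987×10⁻³ kcal mol⁻¹ K⁻¹ and T = 310 K gives K ≈ 15.8.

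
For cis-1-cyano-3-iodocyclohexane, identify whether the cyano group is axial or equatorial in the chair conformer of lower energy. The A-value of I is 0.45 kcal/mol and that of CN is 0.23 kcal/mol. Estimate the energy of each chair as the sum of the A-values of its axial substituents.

equatorial

C1 and C3 have the same parity, so for the cis isomer the two substituents are e,e in one chair and a,a in the other.
Chair I (iodo axial, cyano axial): E = 0.68 kcal/mol.
Chair II (iodo equatorial, cyano equatorial): E = 0.00 kcal/mol.
Chair II is the more stable (lower-energy) conformer, and in that chair the cyano group is equatorial.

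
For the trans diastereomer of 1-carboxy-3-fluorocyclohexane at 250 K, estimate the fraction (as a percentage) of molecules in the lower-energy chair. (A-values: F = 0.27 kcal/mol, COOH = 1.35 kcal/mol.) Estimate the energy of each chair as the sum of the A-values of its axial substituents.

C1 and C3 have the same parity, so for the trans isomer the two substituents are one axial and one equatorial in each chair.
Chair I (fluoro axial, carboxyl equatorial): E = 0.27 kcal/mol; chair II (fluoro equatorial, carboxyl axial): E = 1.35 kcal/mol.
ΔG = 1.08 kcal/mol between the two chairs.
K = exp(ΔG/RT) with R = 1.987×10⁻³ kcal mol⁻¹ K⁻¹ and T = 250 K gives K ≈ 8.79.
Fraction in the lower-energy chair = K/(K+1) = 89.8%.

89.8%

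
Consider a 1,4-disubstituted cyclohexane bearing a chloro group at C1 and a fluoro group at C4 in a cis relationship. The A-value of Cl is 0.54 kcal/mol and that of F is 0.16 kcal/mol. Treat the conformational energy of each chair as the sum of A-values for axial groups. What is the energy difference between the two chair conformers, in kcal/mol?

C1 and C4 have opposite parity, so for the cis isomer the two substituents are one axial and one equatorial in each chair.
Chair I (chloro axial, fluoro equatorial): E = 0.54 kcal/mol.
Chair II (chloro equatorial, fluoro axial): E = 0.16 kcal/mol.
ΔE = 0.54 − 0.16 = 0.38 kcal/mol; chair II is more stable.

0.38 kcal/mol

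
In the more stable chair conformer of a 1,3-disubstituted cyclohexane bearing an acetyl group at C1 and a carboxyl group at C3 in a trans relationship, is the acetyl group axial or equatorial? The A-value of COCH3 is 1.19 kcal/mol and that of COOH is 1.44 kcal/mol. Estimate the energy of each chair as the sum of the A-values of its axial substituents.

C1 and C3 have the same parity, so for the trans isomer the two substituents are one axial and one equatorial in each chair.
Chair I (acetyl axial, carboxyl equatorial): E = 1.19 kcal/mol.
Chair II (acetyl equatorial, carboxyl axial): E = 1.44 kcal/mol.
Chair I is the more stable (lower-energy) conformer, and in that chair the acetyl group is axial.

axial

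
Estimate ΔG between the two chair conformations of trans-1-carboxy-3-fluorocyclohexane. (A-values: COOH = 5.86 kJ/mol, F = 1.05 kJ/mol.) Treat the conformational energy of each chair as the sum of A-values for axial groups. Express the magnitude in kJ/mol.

4.81 kJ/mol

C1 and C3 have the same parity, so for the trans isomer the two substituents are one axial and one equatorial in each chair.
Chair I (carboxyl axial, fluoro equatorial): E = 5.86 kJ/mol.
Chair II (carboxyl equatorial, fluoro axial): E = 1.05 kJ/mol.
ΔE = 5.86 − 1.05 = 4.81 kJ/mol; chair II is more stable.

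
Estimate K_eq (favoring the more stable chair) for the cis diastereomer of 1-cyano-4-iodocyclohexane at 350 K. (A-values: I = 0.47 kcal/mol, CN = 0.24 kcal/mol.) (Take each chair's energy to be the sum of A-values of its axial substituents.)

C1 and C4 have opposite parity, so for the cis isomer the two substituents are one axial and one equatorial in each chair.
Chair I (iodo axial, cyano equatorial): E = 0.47 kcal/mol; chair II (iodo equatorial, cyano axial): E = 0.24 kcal/mol.
ΔG = 0.23 kcal/mol between the two chairs.
K = exp(ΔG/RT) with R = 1.987×10⁻³ kcal mol⁻¹ K⁻¹ and T = 350 K gives K ≈ 1.39.

K ≈ 1.39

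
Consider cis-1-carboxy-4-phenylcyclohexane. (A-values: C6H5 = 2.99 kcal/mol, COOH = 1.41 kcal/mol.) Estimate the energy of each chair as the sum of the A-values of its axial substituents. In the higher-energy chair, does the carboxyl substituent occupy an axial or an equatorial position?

C1 and C4 have opposite parity, so for the cis isomer the two substituents are one axial and one equatorial in each chair.
Chair I (phenyl axial, carboxyl equatorial): E = 2.99 kcal/mol.
Chair II (phenyl equatorial, carboxyl axial): E = 1.41 kcal/mol.
Chair I is the less stable (higher-energy) conformer, and in that chair the carboxyl group is equatorial.

equatorial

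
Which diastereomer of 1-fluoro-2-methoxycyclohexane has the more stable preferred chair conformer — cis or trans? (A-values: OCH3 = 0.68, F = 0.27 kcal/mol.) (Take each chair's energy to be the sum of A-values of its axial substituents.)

At 1,2 positions (parity opposite): cis → (a,e or e,a); trans → (e,e or a,a).
Best chair for cis: E = 0.27 kcal/mol; best chair for trans: E = 0.00 kcal/mol.
The trans isomer is lower by 0.27 kcal/mol.

trans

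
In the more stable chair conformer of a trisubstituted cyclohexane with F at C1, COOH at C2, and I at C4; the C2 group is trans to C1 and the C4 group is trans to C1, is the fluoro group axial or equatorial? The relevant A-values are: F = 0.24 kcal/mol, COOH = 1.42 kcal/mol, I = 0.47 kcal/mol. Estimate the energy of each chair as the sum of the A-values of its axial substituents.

Chair I (fluoro axial, carboxyl axial, iodo axial): E = 2.13 kcal/mol.
Chair II (fluoro equatorial, carboxyl equatorial, iodo equatorial): E = 0.00 kcal/mol.
Chair II is the more stable (lower-energy) conformer, and in that chair the fluoro group is equatorial.

equatorial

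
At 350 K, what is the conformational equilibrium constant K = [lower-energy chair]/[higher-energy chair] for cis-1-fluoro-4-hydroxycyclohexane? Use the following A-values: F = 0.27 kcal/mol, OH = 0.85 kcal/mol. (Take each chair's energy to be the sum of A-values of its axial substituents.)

K ≈ 2.30

C1 and C4 have opposite parity, so for the cis isomer the two substituents are one axial and one equatorial in each chair.
Chair I (fluoro axial, hydroxyl equatorial): E = 0.27 kcal/mol; chair II (fluoro equatorial, hydroxyl axial): E = 0.85 kcal/mol.
ΔG = 0.58 kcal/mol between the two chairs.
K = exp(ΔG/RT) with R = 1.987×10⁻³ kcal mol⁻¹ K⁻¹ and T = 350 K gives K ≈ 2.3.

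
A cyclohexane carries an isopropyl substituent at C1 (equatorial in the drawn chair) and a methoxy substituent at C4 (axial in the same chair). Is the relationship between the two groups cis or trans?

cis

C1 and C4 have opposite parity, so their axial bonds point in opposite directions.
With opposite-parity carbons, two substituents on the same face are one axial and one equatorial; opposite faces give both axial or both equatorial.
Here the groups are equatorial/axial → same face → cis.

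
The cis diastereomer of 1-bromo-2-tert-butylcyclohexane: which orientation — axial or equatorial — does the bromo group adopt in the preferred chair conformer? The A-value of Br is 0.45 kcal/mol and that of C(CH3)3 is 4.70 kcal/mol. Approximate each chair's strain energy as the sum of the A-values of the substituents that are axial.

C1 and C2 have opposite parity, so for the cis isomer the two substituents are one axial and one equatorial in each chair.
Chair I (bromo axial, tert-butyl equatorial): E = 0.45 kcal/mol.
Chair II (bromo equatorial, tert-butyl axial): E = 4.70 kcal/mol.
Chair I is the more stable (lower-energy) conformer, and in that chair the bromo group is axial.

axial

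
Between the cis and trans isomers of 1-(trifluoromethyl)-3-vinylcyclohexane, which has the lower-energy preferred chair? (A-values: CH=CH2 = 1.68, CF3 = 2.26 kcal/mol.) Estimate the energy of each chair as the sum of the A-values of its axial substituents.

At 1,3 positions (parity same): cis → (e,e or a,a); trans → (a,e or e,a).
Best chair for cis: E = 0.00 kcal/mol; best chair for trans: E = 1.68 kcal/mol.
The cis isomer is lower by 1.68 kcal/mol.

cis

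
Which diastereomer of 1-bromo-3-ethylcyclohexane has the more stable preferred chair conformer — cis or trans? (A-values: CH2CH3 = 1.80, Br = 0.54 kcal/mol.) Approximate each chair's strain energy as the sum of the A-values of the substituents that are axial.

cis

At 1,3 positions (parity same): cis → (e,e or a,a); trans → (a,e or e,a).
Best chair for cis: E = 0.00 kcal/mol; best chair for trans: E = 0.54 kcal/mol.
The cis isomer is lower by 0.54 kcal/mol.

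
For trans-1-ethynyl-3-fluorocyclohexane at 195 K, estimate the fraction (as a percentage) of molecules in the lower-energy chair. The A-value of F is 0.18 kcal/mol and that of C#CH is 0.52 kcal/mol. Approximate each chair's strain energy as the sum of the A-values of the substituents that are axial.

70.6%

C1 and C3 have the same parity, so for the trans isomer the two substituents are one axial and one equatorial in each chair.
Chair I (fluoro axial, ethynyl equatorial): E = 0.18 kcal/mol; chair II (fluoro equatorial, ethynyl axial): E = 0.52 kcal/mol.
ΔG = 0.34 kcal/mol between the two chairs.
K = exp(ΔG/RT) with R = 1.987×10⁻³ kcal mol⁻¹ K⁻¹ and T = 195 K gives K ≈ 2.4.
Fraction in the lower-energy chair = K/(K+1) = 70.6%.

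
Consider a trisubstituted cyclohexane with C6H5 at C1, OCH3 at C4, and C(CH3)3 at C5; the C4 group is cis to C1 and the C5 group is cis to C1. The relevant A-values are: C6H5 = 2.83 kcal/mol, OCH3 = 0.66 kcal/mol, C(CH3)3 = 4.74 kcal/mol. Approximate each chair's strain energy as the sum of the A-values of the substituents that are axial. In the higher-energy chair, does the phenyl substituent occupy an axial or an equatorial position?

axial

Chair I (phenyl axial, methoxy equatorial, tert-butyl axial): E = 7.57 kcal/mol.
Chair II (phenyl equatorial, methoxy axial, tert-butyl equatorial): E = 0.66 kcal/mol.
Chair I is the less stable (higher-energy) conformer, and in that chair the phenyl group is axial.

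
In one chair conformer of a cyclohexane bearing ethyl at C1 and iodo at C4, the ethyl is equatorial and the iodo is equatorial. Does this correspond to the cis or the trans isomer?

trans

C1 and C4 have opposite parity, so their axial bonds point in opposite directions.
With opposite-parity carbons, two substituents on the same face are one axial and one equatorial; opposite faces give both axial or both equatorial.
Here the groups are equatorial/equatorial → opposite face → trans.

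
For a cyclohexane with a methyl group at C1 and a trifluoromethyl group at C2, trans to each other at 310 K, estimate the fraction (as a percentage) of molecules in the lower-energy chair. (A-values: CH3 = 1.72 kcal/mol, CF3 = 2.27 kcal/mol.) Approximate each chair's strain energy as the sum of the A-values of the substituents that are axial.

99.8%

C1 and C2 have opposite parity, so for the trans isomer the two substituents are e,e in one chair and a,a in the other.
Chair I (methyl axial, trifluoromethyl axial): E = 3.99 kcal/mol; chair II (methyl equatorial, trifluoromethyl equatorial): E = 0.00 kcal/mol.
ΔG = 3.99 kcal/mol between the two chairs.
K = exp(ΔG/RT) with R = 1.987×10⁻³ kcal mol⁻¹ K⁻¹ and T = 310 K gives K ≈ 650.
Fraction in the lower-energy chair = K/(K+1) = 99.8%.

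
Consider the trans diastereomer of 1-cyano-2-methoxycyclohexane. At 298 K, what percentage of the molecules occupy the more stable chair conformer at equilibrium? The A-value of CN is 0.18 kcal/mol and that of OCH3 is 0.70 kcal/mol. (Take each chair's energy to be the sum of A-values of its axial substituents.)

C1 and C2 have opposite parity, so for the trans isomer the two substituents are e,e in one chair and a,a in the other.
Chair I (cyano axial, methoxy axial): E = 0.88 kcal/mol; chair II (cyano equatorial, methoxy equatorial): E = 0.00 kcal/mol.
ΔG = 0.88 kcal/mol between the two chairs.
K = exp(ΔG/RT) with R = 1.987×10⁻³ kcal mol⁻¹ K⁻¹ and T = 298 K gives K ≈ 4.42.
Fraction in the lower-energy chair = K/(K+1) = 81.6%.

81.6%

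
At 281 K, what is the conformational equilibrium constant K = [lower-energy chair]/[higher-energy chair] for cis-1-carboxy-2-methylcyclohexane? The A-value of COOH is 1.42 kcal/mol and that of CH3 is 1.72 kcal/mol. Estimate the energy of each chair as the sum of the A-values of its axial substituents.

C1 and C2 have opposite parity, so for the cis isomer the two substituents are one axial and one equatorial in each chair.
Chair I (carboxyl axial, methyl equatorial): E = 1.42 kcal/mol; chair II (carboxyl equatorial, methyl axial): E = 1.72 kcal/mol.
ΔG = 0.30 kcal/mol between the two chairs.
K = exp(ΔG/RT) with R = 1.987×10⁻³ kcal mol⁻¹ K⁻¹ and T = 281 K gives K ≈ 1.71.

K ≈ 1.71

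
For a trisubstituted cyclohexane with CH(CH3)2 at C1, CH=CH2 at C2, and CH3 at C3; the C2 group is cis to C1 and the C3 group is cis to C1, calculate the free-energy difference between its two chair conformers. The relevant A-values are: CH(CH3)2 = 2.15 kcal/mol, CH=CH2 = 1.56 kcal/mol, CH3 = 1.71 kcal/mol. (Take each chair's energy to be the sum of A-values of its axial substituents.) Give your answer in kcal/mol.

2.30 kcal/mol

Chair I (isopropyl axial, vinyl equatorial, methyl axial): E = 3.86 kcal/mol.
Chair II (isopropyl equatorial, vinyl axial, methyl equatorial): E = 1.56 kcal/mol.
ΔE = 3.86 − 1.56 = 2.30 kcal/mol; chair II is more stable.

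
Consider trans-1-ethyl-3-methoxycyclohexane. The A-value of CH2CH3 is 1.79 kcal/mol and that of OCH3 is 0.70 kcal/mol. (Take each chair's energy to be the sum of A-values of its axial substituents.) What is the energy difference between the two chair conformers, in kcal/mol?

C1 and C3 have the same parity, so for the trans isomer the two substituents are one axial and one equatorial in each chair.
Chair I (ethyl axial, methoxy equatorial): E = 1.79 kcal/mol.
Chair II (ethyl equatorial, methoxy axial): E = 0.70 kcal/mol.
ΔE = 1.79 − 0.70 = 1.09 kcal/mol; chair II is more stable.

1.09 kcal/mol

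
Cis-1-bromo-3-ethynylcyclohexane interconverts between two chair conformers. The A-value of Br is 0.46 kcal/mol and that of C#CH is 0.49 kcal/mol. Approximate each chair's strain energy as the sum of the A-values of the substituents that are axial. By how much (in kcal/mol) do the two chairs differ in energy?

0.95 kcal/mol

C1 and C3 have the same parity, so for the cis isomer the two substituents are e,e in one chair and a,a in the other.
Chair I (bromo axial, ethynyl axial): E = 0.95 kcal/mol.
Chair II (bromo equatorial, ethynyl equatorial): E = 0.00 kcal/mol.
ΔE = 0.95 − 0.00 = 0.95 kcal/mol; chair II is more stable.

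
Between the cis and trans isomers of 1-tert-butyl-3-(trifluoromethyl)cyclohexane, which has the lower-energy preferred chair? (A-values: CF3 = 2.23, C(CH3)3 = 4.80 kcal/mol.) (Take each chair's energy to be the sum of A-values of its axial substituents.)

At 1,3 positions (parity same): cis → (e,e or a,a); trans → (a,e or e,a).
Best chair for cis: E = 0.00 kcal/mol; best chair for trans: E = 2.23 kcal/mol.
The cis isomer is lower by 2.23 kcal/mol.

cis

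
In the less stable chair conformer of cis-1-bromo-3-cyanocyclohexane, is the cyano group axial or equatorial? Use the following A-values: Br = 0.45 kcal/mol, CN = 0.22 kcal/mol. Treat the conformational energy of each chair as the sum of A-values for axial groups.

C1 and C3 have the same parity, so for the cis isomer the two substituents are e,e in one chair and a,a in the other.
Chair I (bromo axial, cyano axial): E = 0.67 kcal/mol.
Chair II (bromo equatorial, cyano equatorial): E = 0.00 kcal/mol.
Chair I is the less stable (higher-energy) conformer, and in that chair the cyano group is axial.

axial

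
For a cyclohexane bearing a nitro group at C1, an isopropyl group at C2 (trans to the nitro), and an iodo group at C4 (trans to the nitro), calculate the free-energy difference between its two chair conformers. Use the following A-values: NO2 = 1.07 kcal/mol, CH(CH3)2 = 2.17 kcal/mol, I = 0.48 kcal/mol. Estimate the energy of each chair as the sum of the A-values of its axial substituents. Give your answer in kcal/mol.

Chair I (nitro axial, isopropyl axial, iodo axial): E = 3.72 kcal/mol.
Chair II (nitro equatorial, isopropyl equatorial, iodo equatorial): E = 0.00 kcal/mol.
ΔE = 3.72 − 0.00 = 3.72 kcal/mol; chair II is more stable.

3.72 kcal/mol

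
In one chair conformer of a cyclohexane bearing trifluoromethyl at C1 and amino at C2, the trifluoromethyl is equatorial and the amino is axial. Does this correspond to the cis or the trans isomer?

C1 and C2 have opposite parity, so their axial bonds point in opposite directions.
With opposite-parity carbons, two substituents on the same face are one axial and one equatorial; opposite faces give both axial or both equatorial.
Here the groups are equatorial/axial → same face → cis.

cis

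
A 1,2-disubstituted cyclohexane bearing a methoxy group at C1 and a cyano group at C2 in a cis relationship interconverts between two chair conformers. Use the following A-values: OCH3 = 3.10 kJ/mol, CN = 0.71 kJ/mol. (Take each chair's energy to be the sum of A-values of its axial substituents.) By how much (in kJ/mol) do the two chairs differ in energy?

2.39 kJ/mol

C1 and C2 have opposite parity, so for the cis isomer the two substituents are one axial and one equatorial in each chair.
Chair I (methoxy axial, cyano equatorial): E = 3.10 kJ/mol.
Chair II (methoxy equatorial, cyano axial): E = 0.71 kJ/mol.
ΔE = 3.10 − 0.71 = 2.39 kJ/mol; chair II is more stable.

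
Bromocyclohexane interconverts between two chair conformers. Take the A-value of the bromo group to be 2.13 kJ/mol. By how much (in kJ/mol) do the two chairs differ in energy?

2.13 kJ/mol

A monosubstituted cyclohexane has one chair with the bromo group axial (E = A = 2.13 kJ/mol) and one with it equatorial (E = 0).
ΔE = 2.13 − 0 = 2.13 kJ/mol.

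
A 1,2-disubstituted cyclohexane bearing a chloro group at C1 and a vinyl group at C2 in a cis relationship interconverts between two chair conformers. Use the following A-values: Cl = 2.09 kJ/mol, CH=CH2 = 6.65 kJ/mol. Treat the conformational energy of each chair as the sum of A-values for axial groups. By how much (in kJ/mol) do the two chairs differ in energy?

C1 and C2 have opposite parity, so for the cis isomer the two substituents are one axial and one equatorial in each chair.
Chair I (chloro axial, vinyl equatorial): E = 2.09 kJ/mol.
Chair II (chloro equatorial, vinyl axial): E = 6.65 kJ/mol.
ΔE = 6.65 − 2.09 = 4.56 kJ/mol; chair I is more stable.

4.56 kJ/mol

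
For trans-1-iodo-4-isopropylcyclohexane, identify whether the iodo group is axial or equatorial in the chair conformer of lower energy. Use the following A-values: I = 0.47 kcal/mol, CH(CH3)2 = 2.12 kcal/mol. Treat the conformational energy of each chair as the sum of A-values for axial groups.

equatorial

C1 and C4 have opposite parity, so for the trans isomer the two substituents are e,e in one chair and a,a in the other.
Chair I (iodo axial, isopropyl axial): E = 2.59 kcal/mol.
Chair II (iodo equatorial, isopropyl equatorial): E = 0.00 kcal/mol.
Chair II is the more stable (lower-energy) conformer, and in that chair the iodo group is equatorial.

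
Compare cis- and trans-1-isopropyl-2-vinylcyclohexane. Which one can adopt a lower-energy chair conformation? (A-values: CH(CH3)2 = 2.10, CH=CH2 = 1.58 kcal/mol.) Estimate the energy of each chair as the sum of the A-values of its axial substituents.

trans

At 1,2 positions (parity opposite): cis → (a,e or e,a); trans → (e,e or a,a).
Best chair for cis: E = 1.58 kcal/mol; best chair for trans: E = 0.00 kcal/mol.
The trans isomer is lower by 1.58 kcal/mol.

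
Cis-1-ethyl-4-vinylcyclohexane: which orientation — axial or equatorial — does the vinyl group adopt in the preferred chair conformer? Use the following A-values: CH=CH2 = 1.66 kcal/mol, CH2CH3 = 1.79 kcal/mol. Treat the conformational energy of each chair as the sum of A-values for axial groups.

C1 and C4 have opposite parity, so for the cis isomer the two substituents are one axial and one equatorial in each chair.
Chair I (vinyl axial, ethyl equatorial): E = 1.66 kcal/mol.
Chair II (vinyl equatorial, ethyl axial): E = 1.79 kcal/mol.
Chair I is the more stable (lower-energy) conformer, and in that chair the vinyl group is axial.

axial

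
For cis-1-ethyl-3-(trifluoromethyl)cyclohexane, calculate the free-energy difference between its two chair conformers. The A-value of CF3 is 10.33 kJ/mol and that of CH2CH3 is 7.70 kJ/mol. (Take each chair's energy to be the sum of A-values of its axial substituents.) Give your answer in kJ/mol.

18.03 kJ/mol

C1 and C3 have the same parity, so for the cis isomer the two substituents are e,e in one chair and a,a in the other.
Chair I (trifluoromethyl axial, ethyl axial): E = 18.03 kJ/mol.
Chair II (trifluoromethyl equatorial, ethyl equatorial): E = 0.00 kJ/mol.
ΔE = 18.03 − 0.00 = 18.03 kJ/mol; chair II is more stable.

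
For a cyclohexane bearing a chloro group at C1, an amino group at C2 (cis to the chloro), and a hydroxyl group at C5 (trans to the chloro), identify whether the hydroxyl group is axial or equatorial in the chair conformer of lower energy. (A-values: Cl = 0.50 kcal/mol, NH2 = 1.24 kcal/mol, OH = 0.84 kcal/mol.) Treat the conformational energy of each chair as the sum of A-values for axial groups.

Chair I (chloro axial, amino equatorial, hydroxyl equatorial): E = 0.50 kcal/mol.
Chair II (chloro equatorial, amino axial, hydroxyl axial): E = 2.08 kcal/mol.
Chair I is the more stable (lower-energy) conformer, and in that chair the hydroxyl group is equatorial.

equatorial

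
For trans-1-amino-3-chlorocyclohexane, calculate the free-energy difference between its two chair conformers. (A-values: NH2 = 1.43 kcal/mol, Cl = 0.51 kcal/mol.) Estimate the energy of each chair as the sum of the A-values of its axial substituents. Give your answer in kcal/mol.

0.92 kcal/mol

C1 and C3 have the same parity, so for the trans isomer the two substituents are one axial and one equatorial in each chair.
Chair I (amino axial, chloro equatorial): E = 1.43 kcal/mol.
Chair II (amino equatorial, chloro axial): E = 0.51 kcal/mol.
ΔE = 1.43 − 0.51 = 0.92 kcal/mol; chair II is more stable.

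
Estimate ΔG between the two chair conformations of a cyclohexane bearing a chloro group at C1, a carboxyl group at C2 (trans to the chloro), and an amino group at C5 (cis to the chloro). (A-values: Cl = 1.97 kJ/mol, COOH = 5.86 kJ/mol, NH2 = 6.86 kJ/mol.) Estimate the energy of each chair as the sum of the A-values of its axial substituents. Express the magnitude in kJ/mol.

Chair I (chloro axial, carboxyl axial, amino axial): E = 14.69 kJ/mol.
Chair II (chloro equatorial, carboxyl equatorial, amino equatorial): E = 0.00 kJ/mol.
ΔE = 14.69 − 0.00 = 14.69 kJ/mol; chair II is more stable.

14.69 kJ/mol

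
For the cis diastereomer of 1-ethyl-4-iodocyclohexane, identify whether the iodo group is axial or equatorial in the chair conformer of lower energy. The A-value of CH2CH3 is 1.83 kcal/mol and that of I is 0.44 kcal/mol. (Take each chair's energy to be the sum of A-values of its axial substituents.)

C1 and C4 have opposite parity, so for the cis isomer the two substituents are one axial and one equatorial in each chair.
Chair I (ethyl axial, iodo equatorial): E = 1.83 kcal/mol.
Chair II (ethyl equatorial, iodo axial): E = 0.44 kcal/mol.
Chair II is the more stable (lower-energy) conformer, and in that chair the iodo group is axial.

axial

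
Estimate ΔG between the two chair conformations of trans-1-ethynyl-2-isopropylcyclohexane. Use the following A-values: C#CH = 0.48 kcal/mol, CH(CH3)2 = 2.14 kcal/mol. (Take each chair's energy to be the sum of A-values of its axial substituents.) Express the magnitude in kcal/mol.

2.62 kcal/mol

C1 and C2 have opposite parity, so for the trans isomer the two substituents are e,e in one chair and a,a in the other.
Chair I (ethynyl axial, isopropyl axial): E = 2.62 kcal/mol.
Chair II (ethynyl equatorial, isopropyl equatorial): E = 0.00 kcal/mol.
ΔE = 2.62 − 0.00 = 2.62 kcal/mol; chair II is more stable.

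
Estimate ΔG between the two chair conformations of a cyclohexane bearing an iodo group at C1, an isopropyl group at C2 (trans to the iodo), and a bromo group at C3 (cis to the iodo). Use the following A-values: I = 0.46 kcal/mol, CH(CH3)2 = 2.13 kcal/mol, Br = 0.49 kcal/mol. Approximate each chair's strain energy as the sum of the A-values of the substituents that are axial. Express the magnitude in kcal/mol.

3.08 kcal/mol

Chair I (iodo axial, isopropyl axial, bromo axial): E = 3.08 kcal/mol.
Chair II (iodo equatorial, isopropyl equatorial, bromo equatorial): E = 0.00 kcal/mol.
ΔE = 3.08 − 0.00 = 3.08 kcal/mol; chair II is more stable.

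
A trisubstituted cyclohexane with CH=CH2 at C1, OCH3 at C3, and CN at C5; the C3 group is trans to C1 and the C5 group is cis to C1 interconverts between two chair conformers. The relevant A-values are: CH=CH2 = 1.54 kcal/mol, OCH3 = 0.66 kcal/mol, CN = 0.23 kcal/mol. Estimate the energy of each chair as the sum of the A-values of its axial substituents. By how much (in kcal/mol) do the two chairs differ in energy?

1.11 kcal/mol

Chair I (vinyl axial, methoxy equatorial, cyano axial): E = 1.77 kcal/mol.
Chair II (vinyl equatorial, methoxy axial, cyano equatorial): E = 0.66 kcal/mol.
ΔE = 1.77 − 0.66 = 1.11 kcal/mol; chair II is more stable.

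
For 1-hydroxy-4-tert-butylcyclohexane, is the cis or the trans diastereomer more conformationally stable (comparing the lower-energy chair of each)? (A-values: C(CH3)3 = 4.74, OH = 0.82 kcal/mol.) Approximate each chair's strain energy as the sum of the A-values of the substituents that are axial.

trans

At 1,4 positions (parity opposite): cis → (a,e or e,a); trans → (e,e or a,a).
Best chair for cis: E = 0.82 kcal/mol; best chair for trans: E = 0.00 kcal/mol.
The trans isomer is lower by 0.82 kcal/mol.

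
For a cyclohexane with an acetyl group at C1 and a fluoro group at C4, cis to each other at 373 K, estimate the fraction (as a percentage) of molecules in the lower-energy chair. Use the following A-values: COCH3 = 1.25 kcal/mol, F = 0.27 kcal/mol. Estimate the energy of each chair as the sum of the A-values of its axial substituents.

79.0%

C1 and C4 have opposite parity, so for the cis isomer the two substituents are one axial and one equatorial in each chair.
Chair I (acetyl axial, fluoro equatorial): E = 1.25 kcal/mol; chair II (acetyl equatorial, fluoro axial): E = 0.27 kcal/mol.
ΔG = 0.98 kcal/mol between the two chairs.
K = exp(ΔG/RT) with R = 1.987×10⁻³ kcal mol⁻¹ K⁻¹ and T = 373 K gives K ≈ 3.75.
Fraction in the lower-energy chair = K/(K+1) = 79.0%.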